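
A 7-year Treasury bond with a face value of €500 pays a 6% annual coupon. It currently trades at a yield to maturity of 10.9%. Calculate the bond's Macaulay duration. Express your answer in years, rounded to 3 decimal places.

Periodic yield y = 0.109. Discount each cash flow and weight by its year:
  t   CF        PV=CF/(1+0.109)^t    t·PV
  1        30.00        27.0514        27.0514
  2        30.00        24.3926        48.7852
  3        30.00        21.9951        65.9854
  4        30.00        19.8333        79.3332
  5        30.00        17.8840        89.4198
  6        30.00        16.1262        96.7572
  7       530.00       256.8946     1,798.2625
  Σ                    384.1772     2,205.5947
Price P = Σ PV = 384.1772.
Macaulay duration = Σ(t·PV) / P = 2,205.5947 / 384.1772 = 5.74109 years.

5.741 years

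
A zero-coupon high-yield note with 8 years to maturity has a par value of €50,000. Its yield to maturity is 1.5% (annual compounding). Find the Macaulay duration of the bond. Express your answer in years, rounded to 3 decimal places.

A zero-coupon bond has a single cash flow at maturity, so its Macaulay duration equals its maturity: 8 years.

8.000 years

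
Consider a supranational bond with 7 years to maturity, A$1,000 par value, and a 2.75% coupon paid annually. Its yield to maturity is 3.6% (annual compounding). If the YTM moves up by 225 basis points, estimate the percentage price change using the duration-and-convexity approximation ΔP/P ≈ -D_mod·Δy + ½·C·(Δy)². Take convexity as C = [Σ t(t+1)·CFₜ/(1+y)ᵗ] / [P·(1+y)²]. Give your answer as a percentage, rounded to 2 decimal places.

-12.82%

With y = 0.036:
  t   CF        PV=CF/(1+0.036)^t    t·PV        t(t+1)·PV
  1        27.50        26.5444        26.5444          53.0888
  2        27.50        25.6220        51.2440         153.7321
  3        27.50        24.7317        74.1950         296.7800
  4        27.50        23.8723        95.4891         477.4453
  5        27.50        23.0427       115.2136         691.2819
  6        27.50        22.2420       133.4521         934.1647
  7     1,027.50       802.1647     5,615.1529      44,921.2228
  Σ                    948.2198     6,111.2911      47,527.7156
P = 948.2198; D_Mac = 6.44502 yrs; D_mod = 6.22106 yrs; C = 46.70017.
Duration effect: -6.22106 × (+0.0225) = -0.139974
Convexity effect: 0.5 × 46.70017 × (0.0225)² = +0.0118210
ΔP/P ≈ -0.139974 + 0.0118210 = -0.128153 = -12.8153%.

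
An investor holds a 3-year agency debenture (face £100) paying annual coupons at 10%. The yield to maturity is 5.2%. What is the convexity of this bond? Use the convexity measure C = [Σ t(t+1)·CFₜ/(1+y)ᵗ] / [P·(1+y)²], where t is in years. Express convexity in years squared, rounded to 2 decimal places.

9.65

With y = 0.052:
  t   CF        PV=CF/(1+0.052)^t    t·PV        t(t+1)·PV
  1        10.00         9.5057         9.5057          19.0114
  2        10.00         9.0358        18.0717          54.2150
  3       110.00        94.4812       283.4436       1,133.7746
  Σ                    113.0228       311.0210       1,207.0010
P = 113.0228.
Convexity = Σ t(t+1)·PV / [P·(1+y)²] = 1,207.0010 / (113.0228 × 1.106704) = 9.64962.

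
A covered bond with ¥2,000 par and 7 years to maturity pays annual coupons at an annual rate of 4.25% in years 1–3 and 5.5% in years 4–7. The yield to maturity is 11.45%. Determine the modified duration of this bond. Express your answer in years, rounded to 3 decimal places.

Periodic yield y = 0.1145. First find Macaulay duration:
  t   CF        PV=CF/(1+0.1145)^t    t·PV
  1        85.00        76.2674        76.2674
  2        85.00        68.4319       136.8639
  3        85.00        61.4015       184.2044
  4       110.00        71.2972       285.1887
  5       110.00        63.9724       319.8618
  6       110.00        57.4000       344.4003
  7     2,110.00       987.9204     6,915.4427
  Σ                  1,386.6907     8,262.2291
P = 1,386.6907; Macaulay duration = 8,262.2291 / 1,386.6907 = 5.95823 years.
Modified duration = D_Mac / (1 + y) = 5.95823 / 1.1145 = 5.34611 years.

5.346 years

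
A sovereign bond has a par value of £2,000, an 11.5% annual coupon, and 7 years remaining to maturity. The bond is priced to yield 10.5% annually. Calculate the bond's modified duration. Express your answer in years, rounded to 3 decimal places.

4.719 years

Periodic yield y = 0.105. First find Macaulay duration:
  t   CF        PV=CF/(1+0.105)^t    t·PV
  1       230.00       208.1448       208.1448
  2       230.00       188.3663       376.7327
  3       230.00       170.4673       511.4018
  4       230.00       154.2690       617.0761
  5       230.00       139.6100       698.0499
  6       230.00       126.3439       758.0632
  7     2,230.00     1,108.5848     7,760.0936
  Σ                  2,095.7861    10,929.5620
P = 2,095.7861; Macaulay duration = 10,929.5620 / 2,095.7861 = 5.21502 years.
Modified duration = D_Mac / (1 + y) = 5.21502 / 1.105 = 4.71947 years.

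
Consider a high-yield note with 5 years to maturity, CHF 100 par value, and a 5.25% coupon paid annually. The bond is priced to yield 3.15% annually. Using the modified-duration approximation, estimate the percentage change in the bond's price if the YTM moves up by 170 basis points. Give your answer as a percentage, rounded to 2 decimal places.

-7.50%

Periodic yield y = 0.0315. Modified duration first:
  t   CF        PV=CF/(1+0.0315)^t    t·PV
  1         5.25         5.0897         5.0897
  2         5.25         4.9342         9.8685
  3         5.25         4.7836        14.3507
  4         5.25         4.6375        18.5499
  5       105.25        90.1314       450.6568
  Σ                    109.5763       498.5156
P = 109.5763; D_Mac = 4.54948 yrs; D_mod = 4.54948/(1+0.0315) = 4.41055 yrs.
ΔP/P ≈ -D_mod · Δy = -4.41055 × (+0.017) = -0.074979 = -7.4979%.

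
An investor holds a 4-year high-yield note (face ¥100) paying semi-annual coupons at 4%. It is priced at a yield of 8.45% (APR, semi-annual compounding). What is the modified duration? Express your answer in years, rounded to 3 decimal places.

3.559 years

Periodic yield y = 0.04225. First find Macaulay duration:
  t   CF        PV=CF/(1+0.04225)^t    t·PV
  1         2.00         1.9189         1.9189
  2         2.00         1.8411         3.6823
  3         2.00         1.7665         5.2995
  4         2.00         1.6949         6.7796
  5         2.00         1.6262         8.1309
  6         2.00         1.5603         9.3616
  7         2.00         1.4970        10.4791
  8       102.00        73.2529       586.0234
  Σ                     85.1578       631.6753
P = 85.1578; Macaulay duration = 631.6753 / 85.1578 = 7.41770 half-year periods = 3.70885 years.
Modified duration = D_Mac / (1 + y) = 3.70885 / 1.04225 = 3.55850 years.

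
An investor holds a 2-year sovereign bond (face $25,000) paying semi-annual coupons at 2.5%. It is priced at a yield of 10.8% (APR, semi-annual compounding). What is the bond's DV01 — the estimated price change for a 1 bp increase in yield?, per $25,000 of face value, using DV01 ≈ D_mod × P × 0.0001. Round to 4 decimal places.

$3.9706

Periodic yield y = 0.054.
  t   CF        PV=CF/(1+0.054)^t    t·PV
  1       312.50       296.4896       296.4896
  2       312.50       281.2994       562.5988
  3       312.50       266.8875       800.6624
  4    25,312.50    20,510.3276    82,041.3104
  Σ                 21,355.0040    83,701.0612
P = 21,355.0040; D_Mac = 3.91951 half-year periods = 1.95975 yrs; D_mod = 1.85935 yrs.
DV01 ≈ 1.85935 × 21,355.0040 × 0.0001 = 3.970639.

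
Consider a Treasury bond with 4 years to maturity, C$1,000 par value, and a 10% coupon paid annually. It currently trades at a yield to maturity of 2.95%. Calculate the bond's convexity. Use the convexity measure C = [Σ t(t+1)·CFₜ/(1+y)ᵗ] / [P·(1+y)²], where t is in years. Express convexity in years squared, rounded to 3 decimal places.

With y = 0.0295:
  t   CF        PV=CF/(1+0.0295)^t    t·PV        t(t+1)·PV
  1       100.00        97.1345        97.1345         194.2691
  2       100.00        94.3512       188.7023         566.1070
  3       100.00        91.6476       274.9427       1,099.7708
  4     1,100.00       979.2358     3,916.9432      19,584.7159
  Σ                  1,262.3691     4,477.7228      21,444.8629
P = 1,262.3691.
Convexity = Σ t(t+1)·PV / [P·(1+y)²] = 21,444.8629 / (1,262.3691 × 1.059870) = 16.02818.

16.028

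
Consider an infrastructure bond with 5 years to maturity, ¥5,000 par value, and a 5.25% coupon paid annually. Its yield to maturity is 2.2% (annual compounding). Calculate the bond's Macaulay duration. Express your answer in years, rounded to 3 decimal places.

4.560 years

Periodic yield y = 0.022. Discount each cash flow and weight by its year:
  t   CF        PV=CF/(1+0.022)^t    t·PV
  1       262.50       256.8493       256.8493
  2       262.50       251.3203       502.6405
  3       262.50       245.9102       737.7307
  4       262.50       240.6167       962.4667
  5     5,262.50     4,719.9525    23,599.7626
  Σ                  5,714.6490    26,059.4499
Price P = Σ PV = 5,714.6490.
Macaulay duration = Σ(t·PV) / P = 26,059.4499 / 5,714.6490 = 4.56011 years.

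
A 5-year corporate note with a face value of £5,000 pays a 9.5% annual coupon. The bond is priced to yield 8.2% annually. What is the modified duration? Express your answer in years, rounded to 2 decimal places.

Periodic yield y = 0.082. First find Macaulay duration:
  t   CF        PV=CF/(1+0.082)^t    t·PV
  1       475.00       439.0018       439.0018
  2       475.00       405.7318       811.4637
  3       475.00       374.9832     1,124.9496
  4       475.00       346.5649     1,386.2596
  5     5,475.00     3,691.8821    18,459.4103
  Σ                  5,258.1639    22,221.0851
P = 5,258.1639; Macaulay duration = 22,221.0851 / 5,258.1639 = 4.22602 years.
Modified duration = D_Mac / (1 + y) = 4.22602 / 1.082 = 3.90574 years.

3.91 years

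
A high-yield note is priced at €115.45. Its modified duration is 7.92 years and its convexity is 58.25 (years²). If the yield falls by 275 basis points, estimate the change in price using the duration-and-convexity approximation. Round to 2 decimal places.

+€27.69

Duration effect: -D_mod·Δy = -7.92 × (-0.0275) = +0.217800
Convexity effect: ½·C·(Δy)² = 0.5 × 58.25 × (-0.0275)² = +0.02202578125
ΔP/P ≈ +0.217800 + 0.02202578125 = +0.23982578125
ΔP ≈ 115.45 × (+0.23982578125) = +27.6878864453125.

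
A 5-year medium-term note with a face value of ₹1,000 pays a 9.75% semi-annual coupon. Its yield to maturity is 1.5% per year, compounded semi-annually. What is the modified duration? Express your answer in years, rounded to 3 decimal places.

Periodic yield y = 0.0075. First find Macaulay duration:
  t   CF        PV=CF/(1+0.0075)^t    t·PV
  1        48.75        48.3871        48.3871
  2        48.75        48.0269        96.0538
  3        48.75        47.6694       143.0081
  4        48.75        47.3145       189.2581
  5        48.75        46.9623       234.8115
  6        48.75        46.6127       279.6762
  7        48.75        46.2657       323.8600
  8        48.75        45.9213       367.3704
  9        48.75        45.5795       410.2151
  10    1,048.75       973.2433     9,732.4331
  Σ                  1,395.9827    11,825.0733
P = 1,395.9827; Macaulay duration = 11,825.0733 / 1,395.9827 = 8.47079 half-year periods = 4.23539 years.
Modified duration = D_Mac / (1 + y) = 4.23539 / 1.0075 = 4.20387 years.

4.204 years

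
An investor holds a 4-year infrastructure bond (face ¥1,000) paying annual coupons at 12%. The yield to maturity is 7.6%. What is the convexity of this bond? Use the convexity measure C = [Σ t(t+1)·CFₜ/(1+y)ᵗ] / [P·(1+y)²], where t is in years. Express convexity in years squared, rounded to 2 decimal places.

14.09

With y = 0.076:
  t   CF        PV=CF/(1+0.076)^t    t·PV        t(t+1)·PV
  1       120.00       111.5242       111.5242         223.0483
  2       120.00       103.6470       207.2940         621.8820
  3       120.00        96.3262       288.9786       1,155.9144
  4     1,120.00       835.5433     3,342.1730      16,710.8651
  Σ                  1,147.0406     3,949.9698      18,711.7098
P = 1,147.0406.
Convexity = Σ t(t+1)·PV / [P·(1+y)²] = 18,711.7098 / (1,147.0406 × 1.157776) = 14.08997.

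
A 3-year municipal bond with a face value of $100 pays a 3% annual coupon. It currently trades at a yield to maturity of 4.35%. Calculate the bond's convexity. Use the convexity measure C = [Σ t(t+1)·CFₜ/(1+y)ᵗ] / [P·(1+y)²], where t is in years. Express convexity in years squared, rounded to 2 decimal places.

10.59

With y = 0.0435:
  t   CF        PV=CF/(1+0.0435)^t    t·PV        t(t+1)·PV
  1         3.00         2.8749         2.8749           5.7499
  2         3.00         2.7551         5.5102          16.5306
  3       103.00        90.6483       271.9450       1,087.7801
  Σ                     96.2784       280.3302       1,110.0605
P = 96.2784.
Convexity = Σ t(t+1)·PV / [P·(1+y)²] = 1,110.0605 / (96.2784 × 1.088892) = 10.58847.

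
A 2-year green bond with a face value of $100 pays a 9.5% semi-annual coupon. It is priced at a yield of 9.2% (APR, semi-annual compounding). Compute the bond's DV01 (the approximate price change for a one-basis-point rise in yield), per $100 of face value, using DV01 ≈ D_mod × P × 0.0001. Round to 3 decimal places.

Periodic yield y = 0.046.
  t   CF        PV=CF/(1+0.046)^t    t·PV
  1         4.75         4.5411         4.5411
  2         4.75         4.3414         8.6828
  3         4.75         4.1505        12.4514
  4       104.75        87.5039       350.0155
  Σ                    100.5369       375.6909
P = 100.5369; D_Mac = 3.73685 half-year periods = 1.86842 yrs; D_mod = 1.78626 yrs.
DV01 ≈ 1.78626 × 100.5369 × 0.0001 = 0.017958.

$0.018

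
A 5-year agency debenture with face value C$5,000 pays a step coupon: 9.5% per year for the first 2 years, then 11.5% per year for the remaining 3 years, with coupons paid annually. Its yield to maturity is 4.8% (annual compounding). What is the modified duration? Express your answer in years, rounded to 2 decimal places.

Periodic yield y = 0.048. First find Macaulay duration:
  t   CF        PV=CF/(1+0.048)^t    t·PV
  1       475.00       453.2443       453.2443
  2       475.00       432.4850       864.9700
  3       575.00       499.5558     1,498.6674
  4       575.00       476.6754     1,906.7015
  5     5,575.00     4,409.9987    22,049.9933
  Σ                  6,271.9591    26,773.5765
P = 6,271.9591; Macaulay duration = 26,773.5765 / 6,271.9591 = 4.26877 years.
Modified duration = D_Mac / (1 + y) = 4.26877 / 1.048 = 4.07326 years.

4.07 years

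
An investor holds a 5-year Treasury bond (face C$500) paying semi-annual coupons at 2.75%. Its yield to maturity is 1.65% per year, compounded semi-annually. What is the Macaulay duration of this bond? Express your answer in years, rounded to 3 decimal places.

Periodic yield y = 0.00825. Discount each cash flow and weight by its period:
  t   CF        PV=CF/(1+0.00825)^t    t·PV
  1        6.875         6.8187         6.8187
  2        6.875         6.7630        13.5259
  3        6.875         6.7076        20.1228
  4        6.875         6.6527        26.6109
  5        6.875         6.5983        32.9915
  6        6.875         6.5443        39.2658
  7        6.875         6.4908        45.4353
  8        6.875         6.4376        51.5011
  9        6.875         6.3850        57.4647
  10     506.875       466.8943     4,668.9429
  Σ                    526.2923     4,962.6797
Price P = Σ PV = 526.2923.
Macaulay duration = Σ(t·PV) / P = 4,962.6797 / 526.2923 = 9.42951 half-year periods.
In years: 9.42951 / 2 = 4.71476 years.

4.715 years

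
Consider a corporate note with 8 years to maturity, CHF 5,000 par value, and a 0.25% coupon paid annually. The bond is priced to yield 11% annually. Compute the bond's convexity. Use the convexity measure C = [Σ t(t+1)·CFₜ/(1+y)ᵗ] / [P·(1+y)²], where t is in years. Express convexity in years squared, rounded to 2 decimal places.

With y = 0.11:
  t   CF        PV=CF/(1+0.11)^t    t·PV        t(t+1)·PV
  1        12.50        11.2613        11.2613          22.5225
  2        12.50        10.1453        20.2906          60.8717
  3        12.50         9.1399        27.4197         109.6787
  4        12.50         8.2341        32.9365         164.6827
  5        12.50         7.4181        37.0907         222.5442
  6        12.50         6.6830        40.0981         280.6864
  7        12.50         6.0207        42.1451         337.1609
  8     5,012.50     2,175.0566    17,400.4525     156,604.0725
  Σ                  2,233.9590    17,611.6944     157,802.2197
P = 2,233.9590.
Convexity = Σ t(t+1)·PV / [P·(1+y)²] = 157,802.2197 / (2,233.9590 × 1.232100) = 57.33132.

57.33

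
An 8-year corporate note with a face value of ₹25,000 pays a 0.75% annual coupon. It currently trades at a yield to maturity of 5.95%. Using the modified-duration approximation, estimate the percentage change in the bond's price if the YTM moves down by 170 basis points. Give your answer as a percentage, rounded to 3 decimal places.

+12.415%

Periodic yield y = 0.0595. Modified duration first:
  t   CF        PV=CF/(1+0.0595)^t    t·PV
  1       187.50       176.9703       176.9703
  2       187.50       167.0319       334.0637
  3       187.50       157.6516       472.9548
  4       187.50       148.7981       595.1925
  5       187.50       140.4418       702.2091
  6       187.50       132.5548       795.3289
  7       187.50       125.1107       875.7751
  8    25,187.50    15,862.7097   126,901.6772
  Σ                 16,911.2689   130,854.1716
P = 16,911.2689; D_Mac = 7.73769 yrs; D_mod = 7.73769/(1+0.0595) = 7.30315 yrs.
ΔP/P ≈ -D_mod · Δy = -7.30315 × (-0.017) = +0.124154 = +12.4154%.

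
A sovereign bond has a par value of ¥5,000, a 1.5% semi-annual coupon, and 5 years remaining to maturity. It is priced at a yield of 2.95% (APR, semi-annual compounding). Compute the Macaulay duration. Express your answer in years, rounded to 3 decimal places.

Periodic yield y = 0.01475. Discount each cash flow and weight by its period:
  t   CF        PV=CF/(1+0.01475)^t    t·PV
  1        37.50        36.9549        36.9549
  2        37.50        36.4178        72.8355
  3        37.50        35.8884       107.6652
  4        37.50        35.3667       141.4670
  5        37.50        34.8527       174.2633
  6        37.50        34.3461       206.0764
  7        37.50        33.8468       236.9277
  8        37.50        33.3548       266.8387
  9        37.50        32.8700       295.8300
  10    5,037.50     4,351.3544    43,513.5443
  Σ                  4,665.2526    45,052.4030
Price P = Σ PV = 4,665.2526.
Macaulay duration = Σ(t·PV) / P = 45,052.4030 / 4,665.2526 = 9.65701 half-year periods.
In years: 9.65701 / 2 = 4.82851 years.

4.829 years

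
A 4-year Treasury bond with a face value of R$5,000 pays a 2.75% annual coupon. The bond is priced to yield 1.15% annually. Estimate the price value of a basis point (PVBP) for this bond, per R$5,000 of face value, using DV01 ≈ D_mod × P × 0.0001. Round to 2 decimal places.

Periodic yield y = 0.0115.
  t   CF        PV=CF/(1+0.0115)^t    t·PV
  1       137.50       135.9367       135.9367
  2       137.50       134.3912       268.7825
  3       137.50       132.8633       398.5899
  4     5,137.50     4,907.8162    19,631.2646
  Σ                  5,311.0074    20,434.5737
P = 5,311.0074; D_Mac = 3.84759 yrs; D_mod = 3.80384 yrs.
DV01 ≈ 3.80384 × 5,311.0074 × 0.0001 = 2.020225.

R$2.02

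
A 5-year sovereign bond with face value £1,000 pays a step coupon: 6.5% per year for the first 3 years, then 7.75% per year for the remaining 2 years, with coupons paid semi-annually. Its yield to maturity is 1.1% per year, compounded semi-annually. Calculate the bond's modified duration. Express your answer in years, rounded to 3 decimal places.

Periodic yield y = 0.0055. First find Macaulay duration:
  t   CF        PV=CF/(1+0.0055)^t    t·PV
  1        32.50        32.3222        32.3222
  2        32.50        32.1454        64.2909
  3        32.50        31.9696        95.9088
  4        32.50        31.7947       127.1789
  5        32.50        31.6208       158.1040
  6        32.50        31.4478       188.6871
  7        38.75        37.2904       261.0329
  8        38.75        37.0864       296.6915
  9        38.75        36.8836       331.9522
  10    1,038.75       983.3096     9,833.0962
  Σ                  1,285.8707    11,389.2647
P = 1,285.8707; Macaulay duration = 11,389.2647 / 1,285.8707 = 8.85724 half-year periods = 4.42862 years.
Modified duration = D_Mac / (1 + y) = 4.42862 / 1.0055 = 4.40440 years.

4.404 years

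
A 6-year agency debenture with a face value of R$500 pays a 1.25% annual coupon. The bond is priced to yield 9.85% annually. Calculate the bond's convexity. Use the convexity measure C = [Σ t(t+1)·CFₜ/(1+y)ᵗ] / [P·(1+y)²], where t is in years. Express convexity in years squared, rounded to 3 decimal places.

With y = 0.0985:
  t   CF        PV=CF/(1+0.0985)^t    t·PV        t(t+1)·PV
  1         6.25         5.6896         5.6896          11.3792
  2         6.25         5.1794        10.3588          31.0764
  3         6.25         4.7150        14.1449          56.5798
  4         6.25         4.2922        17.1688          85.8440
  5         6.25         3.9073        19.5366         117.2198
  6       506.25       288.1142     1,728.6852      12,100.7965
  Σ                    311.8977     1,795.5840      12,402.8957
P = 311.8977.
Convexity = Σ t(t+1)·PV / [P·(1+y)²] = 12,402.8957 / (311.8977 × 1.206702) = 32.95420.

32.954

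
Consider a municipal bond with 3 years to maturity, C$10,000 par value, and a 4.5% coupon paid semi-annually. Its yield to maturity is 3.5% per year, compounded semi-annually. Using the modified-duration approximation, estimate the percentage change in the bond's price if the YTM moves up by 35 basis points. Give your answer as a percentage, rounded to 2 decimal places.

-0.98%

Periodic yield y = 0.0175. Modified duration first:
  t   CF        PV=CF/(1+0.0175)^t    t·PV
  1       225.00       221.1302       221.1302
  2       225.00       217.3270       434.6540
  3       225.00       213.5892       640.7676
  4       225.00       209.9157       839.6627
  5       225.00       206.3053     1,031.5266
  6    10,225.00     9,214.1825    55,285.0949
  Σ                 10,282.4499    58,452.8360
P = 10,282.4499; D_Mac = 5.68472 half-year periods = 2.84236 yrs; D_mod = 2.84236/(1+0.0175) = 2.79347 yrs.
ΔP/P ≈ -D_mod · Δy = -2.79347 × (+0.0035) = -0.009777 = -0.9777%.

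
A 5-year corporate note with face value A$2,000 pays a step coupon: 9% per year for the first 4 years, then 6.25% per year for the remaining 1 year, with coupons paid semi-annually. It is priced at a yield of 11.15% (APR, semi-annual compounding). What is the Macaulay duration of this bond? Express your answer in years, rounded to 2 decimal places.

Periodic yield y = 0.05575. Discount each cash flow and weight by its period:
  t   CF        PV=CF/(1+0.05575)^t    t·PV
  1        90.00        85.2475        85.2475
  2        90.00        80.7459       161.4917
  3        90.00        76.4820       229.4460
  4        90.00        72.4433       289.7731
  5        90.00        68.6178       343.0892
  6        90.00        64.9944       389.9664
  7        90.00        61.5623       430.9361
  8        90.00        58.3114       466.4915
  9        62.50        38.3557       345.2015
  10    2,062.50     1,198.9003    11,989.0027
  Σ                  1,805.6606    14,730.6459
Price P = Σ PV = 1,805.6606.
Macaulay duration = Σ(t·PV) / P = 14,730.6459 / 1,805.6606 = 8.15804 half-year periods.
In years: 8.15804 / 2 = 4.07902 years.

4.08 years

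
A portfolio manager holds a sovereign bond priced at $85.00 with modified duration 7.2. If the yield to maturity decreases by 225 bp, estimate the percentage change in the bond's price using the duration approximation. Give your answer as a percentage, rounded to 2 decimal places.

Duration approximation: ΔP/P ≈ -D_mod · Δy = -7.2 × (-0.0225) = +0.162000.
As a percentage: +16.2000%.

+16.20%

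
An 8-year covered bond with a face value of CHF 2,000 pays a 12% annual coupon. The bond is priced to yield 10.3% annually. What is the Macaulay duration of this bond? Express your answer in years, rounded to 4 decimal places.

Periodic yield y = 0.103. Discount each cash flow and weight by its year:
  t   CF        PV=CF/(1+0.103)^t    t·PV
  1       240.00       217.5884       217.5884
  2       240.00       197.2696       394.5392
  3       240.00       178.8483       536.5448
  4       240.00       162.1471       648.5884
  5       240.00       147.0055       735.0277
  6       240.00       133.2779       799.6674
  7       240.00       120.8322       845.8253
  8     2,240.00     1,022.4543     8,179.6346
  Σ                  2,179.4233    12,357.4159
Price P = Σ PV = 2,179.4233.
Macaulay duration = Σ(t·PV) / P = 12,357.4159 / 2,179.4233 = 5.67004 years.

5.6700 years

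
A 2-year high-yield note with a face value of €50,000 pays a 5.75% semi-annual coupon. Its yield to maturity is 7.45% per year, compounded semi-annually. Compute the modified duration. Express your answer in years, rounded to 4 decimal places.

Periodic yield y = 0.03725. First find Macaulay duration:
  t   CF        PV=CF/(1+0.03725)^t    t·PV
  1     1,437.50     1,385.8761     1,385.8761
  2     1,437.50     1,336.1062     2,672.2123
  3     1,437.50     1,288.1236     3,864.3707
  4    51,437.50    44,437.1378   177,748.5513
  Σ                 48,447.2437   185,671.0104
P = 48,447.2437; Macaulay duration = 185,671.0104 / 48,447.2437 = 3.83244 half-year periods = 1.91622 years.
Modified duration = D_Mac / (1 + y) = 1.91622 / 1.03725 = 1.84740 years.

1.8474 years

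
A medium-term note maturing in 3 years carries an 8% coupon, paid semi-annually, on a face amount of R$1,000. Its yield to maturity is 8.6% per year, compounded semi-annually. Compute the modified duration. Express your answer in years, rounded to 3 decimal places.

Periodic yield y = 0.043. First find Macaulay duration:
  t   CF        PV=CF/(1+0.043)^t    t·PV
  1        40.00        38.3509        38.3509
  2        40.00        36.7698        73.5396
  3        40.00        35.2539       105.7617
  4        40.00        33.8005       135.2019
  5        40.00        32.4070       162.0349
  6     1,040.00       807.8440     4,847.0638
  Σ                    984.4260     5,361.9528
P = 984.4260; Macaulay duration = 5,361.9528 / 984.4260 = 5.44678 half-year periods = 2.72339 years.
Modified duration = D_Mac / (1 + y) = 2.72339 / 1.043 = 2.61111 years.

2.611 years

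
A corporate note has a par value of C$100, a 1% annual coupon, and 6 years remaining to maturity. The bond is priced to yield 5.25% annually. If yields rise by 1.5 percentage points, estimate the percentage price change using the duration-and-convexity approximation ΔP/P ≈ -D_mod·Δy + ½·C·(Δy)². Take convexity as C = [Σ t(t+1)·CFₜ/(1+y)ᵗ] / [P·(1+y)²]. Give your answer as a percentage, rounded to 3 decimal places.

-7.899%

With y = 0.0525:
  t   CF        PV=CF/(1+0.0525)^t    t·PV        t(t+1)·PV
  1         1.00         0.9501         0.9501           1.9002
  2         1.00         0.9027         1.8055           5.4164
  3         1.00         0.8577         2.5731          10.2924
  4         1.00         0.8149         3.2597          16.2983
  5         1.00         0.7743         3.8713          23.2279
  6       101.00        74.3000       445.7999       3,120.5995
  Σ                     78.5997       458.2596       3,177.7347
P = 78.5997; D_Mac = 5.83030 yrs; D_mod = 5.53947 yrs; C = 36.49661.
Duration effect: -5.53947 × (+0.015) = -0.083092
Convexity effect: 0.5 × 36.49661 × (0.015)² = +0.0041059
ΔP/P ≈ -0.083092 + 0.0041059 = -0.078986 = -7.8986%.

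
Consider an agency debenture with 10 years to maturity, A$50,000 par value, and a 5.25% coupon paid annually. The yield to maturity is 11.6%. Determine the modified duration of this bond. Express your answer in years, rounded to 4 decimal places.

6.6689 years

Periodic yield y = 0.116. First find Macaulay duration:
  t   CF        PV=CF/(1+0.116)^t    t·PV
  1     2,625.00     2,352.1505     2,352.1505
  2     2,625.00     2,107.6618     4,215.3235
  3     2,625.00     1,888.5858     5,665.7575
  4     2,625.00     1,692.2812     6,769.1248
  5     2,625.00     1,516.3810     7,581.9050
  6     2,625.00     1,358.7643     8,152.5860
  7     2,625.00     1,217.5308     8,522.7154
  8     2,625.00     1,090.9774     8,727.8191
  9     2,625.00       977.5783     8,798.2048
  10   52,625.00    17,561.0372   175,610.3720
  Σ                 31,762.9483   236,395.9586
P = 31,762.9483; Macaulay duration = 236,395.9586 / 31,762.9483 = 7.44251 years.
Modified duration = D_Mac / (1 + y) = 7.44251 / 1.116 = 6.66891 years.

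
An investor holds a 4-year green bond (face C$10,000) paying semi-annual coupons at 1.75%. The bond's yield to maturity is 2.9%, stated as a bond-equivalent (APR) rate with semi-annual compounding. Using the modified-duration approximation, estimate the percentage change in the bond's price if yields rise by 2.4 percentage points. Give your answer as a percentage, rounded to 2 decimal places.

Periodic yield y = 0.0145. Modified duration first:
  t   CF        PV=CF/(1+0.0145)^t    t·PV
  1        87.50        86.2494        86.2494
  2        87.50        85.0166       170.0333
  3        87.50        83.8015       251.4046
  4        87.50        82.6038       330.4151
  5        87.50        81.4231       407.1157
  6        87.50        80.2594       481.5562
  7        87.50        79.1122       553.7857
  8    10,087.50     8,990.1541    71,921.2329
  Σ                  9,568.6202    74,201.7928
P = 9,568.6202; D_Mac = 7.75470 half-year periods = 3.87735 yrs; D_mod = 3.87735/(1+0.0145) = 3.82193 yrs.
ΔP/P ≈ -D_mod · Δy = -3.82193 × (+0.024) = -0.091726 = -9.1726%.

-9.17%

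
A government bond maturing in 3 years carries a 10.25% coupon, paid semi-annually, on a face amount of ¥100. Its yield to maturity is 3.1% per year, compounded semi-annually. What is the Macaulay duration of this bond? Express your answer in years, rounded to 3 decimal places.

Periodic yield y = 0.0155. Discount each cash flow and weight by its period:
  t   CF        PV=CF/(1+0.0155)^t    t·PV
  1        5.125         5.0468         5.0468
  2        5.125         4.9697         9.9395
  3        5.125         4.8939        14.6817
  4        5.125         4.8192        19.2768
  5        5.125         4.7456        23.7282
  6      105.125        95.8576       575.1455
  Σ                    120.3328       647.8183
Price P = Σ PV = 120.3328.
Macaulay duration = Σ(t·PV) / P = 647.8183 / 120.3328 = 5.38356 half-year periods.
In years: 5.38356 / 2 = 2.69178 years.

2.692 years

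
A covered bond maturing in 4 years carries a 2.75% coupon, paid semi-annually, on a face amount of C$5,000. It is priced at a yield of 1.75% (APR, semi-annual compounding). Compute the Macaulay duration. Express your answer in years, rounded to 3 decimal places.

Periodic yield y = 0.00875. Discount each cash flow and weight by its period:
  t   CF        PV=CF/(1+0.00875)^t    t·PV
  1        68.75        68.1537        68.1537
  2        68.75        67.5625       135.1250
  3        68.75        66.9764       200.9293
  4        68.75        66.3955       265.5819
  5        68.75        65.8196       329.0978
  6        68.75        65.2486       391.4918
  7        68.75        64.6827       452.7786
  8     5,068.75     4,727.5104    37,820.0829
  Σ                  5,192.3493    39,663.2410
Price P = Σ PV = 5,192.3493.
Macaulay duration = Σ(t·PV) / P = 39,663.2410 / 5,192.3493 = 7.63879 half-year periods.
In years: 7.63879 / 2 = 3.81939 years.

3.819 years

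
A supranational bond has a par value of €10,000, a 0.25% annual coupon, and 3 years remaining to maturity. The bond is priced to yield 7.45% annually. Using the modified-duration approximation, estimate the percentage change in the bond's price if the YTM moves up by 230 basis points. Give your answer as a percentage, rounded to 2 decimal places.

Periodic yield y = 0.0745. Modified duration first:
  t   CF        PV=CF/(1+0.0745)^t    t·PV
  1        25.00        23.2666        23.2666
  2        25.00        21.6535        43.3069
  3    10,025.00     8,081.0003    24,243.0008
  Σ                  8,125.9204    24,309.5744
P = 8,125.9204; D_Mac = 2.99161 yrs; D_mod = 2.99161/(1+0.0745) = 2.78419 yrs.
ΔP/P ≈ -D_mod · Δy = -2.78419 × (+0.023) = -0.064036 = -6.4036%.

-6.40%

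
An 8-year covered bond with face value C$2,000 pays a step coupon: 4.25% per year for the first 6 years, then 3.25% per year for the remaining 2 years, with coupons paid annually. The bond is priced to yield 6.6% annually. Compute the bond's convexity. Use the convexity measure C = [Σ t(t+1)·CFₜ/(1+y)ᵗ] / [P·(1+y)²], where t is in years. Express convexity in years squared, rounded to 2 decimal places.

With y = 0.066:
  t   CF        PV=CF/(1+0.066)^t    t·PV        t(t+1)·PV
  1        85.00        79.7373        79.7373         159.4747
  2        85.00        74.8005       149.6010         448.8030
  3        85.00        70.1693       210.5080         842.0319
  4        85.00        65.8249       263.2995       1,316.4977
  5        85.00        61.7494       308.7471       1,852.4827
  6        85.00        57.9263       347.5577       2,432.9041
  7        65.00        41.5540       290.8781       2,327.0245
  8     2,065.00     1,238.4042     9,907.2337      89,165.1029
  Σ                  1,690.1660    11,557.5624      98,544.3214
P = 1,690.1660.
Convexity = Σ t(t+1)·PV / [P·(1+y)²] = 98,544.3214 / (1,690.1660 × 1.136356) = 51.30833.

51.31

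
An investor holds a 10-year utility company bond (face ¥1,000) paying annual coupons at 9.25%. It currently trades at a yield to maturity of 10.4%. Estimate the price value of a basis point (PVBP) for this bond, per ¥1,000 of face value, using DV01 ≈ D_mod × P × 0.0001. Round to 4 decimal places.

Periodic yield y = 0.104.
  t   CF        PV=CF/(1+0.104)^t    t·PV
  1        92.50        83.7862        83.7862
  2        92.50        75.8933       151.7867
  3        92.50        68.7440       206.2319
  4        92.50        62.2681       249.0723
  5        92.50        56.4022       282.0112
  6        92.50        51.0890       306.5339
  7        92.50        46.2763       323.9338
  8        92.50        41.9169       335.3352
  9        92.50        37.9682       341.7139
  10    1,092.50       406.1914     4,061.9139
  Σ                    930.5356     6,342.3189
P = 930.5356; D_Mac = 6.81577 yrs; D_mod = 6.17371 yrs.
DV01 ≈ 6.17371 × 930.5356 × 0.0001 = 0.574485.

¥0.5745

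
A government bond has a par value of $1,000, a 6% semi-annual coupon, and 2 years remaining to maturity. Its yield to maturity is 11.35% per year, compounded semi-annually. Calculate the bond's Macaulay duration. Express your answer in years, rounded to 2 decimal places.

Periodic yield y = 0.05675. Discount each cash flow and weight by its period:
  t   CF        PV=CF/(1+0.05675)^t    t·PV
  1        30.00        28.3889        28.3889
  2        30.00        26.8644        53.7288
  3        30.00        25.4217        76.2651
  4     1,030.00       825.9394     3,303.7577
  Σ                    906.6144     3,462.1405
Price P = Σ PV = 906.6144.
Macaulay duration = Σ(t·PV) / P = 3,462.1405 / 906.6144 = 3.81876 half-year periods.
In years: 3.81876 / 2 = 1.90938 years.

1.91 years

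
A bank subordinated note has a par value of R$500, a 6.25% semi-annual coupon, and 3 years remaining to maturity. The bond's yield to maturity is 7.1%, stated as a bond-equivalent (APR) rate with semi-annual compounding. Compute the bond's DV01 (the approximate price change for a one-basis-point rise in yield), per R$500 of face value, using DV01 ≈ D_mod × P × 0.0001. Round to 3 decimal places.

R$0.131

Periodic yield y = 0.0355.
  t   CF        PV=CF/(1+0.0355)^t    t·PV
  1       15.625        15.0893        15.0893
  2       15.625        14.5720        29.1440
  3       15.625        14.0725        42.2174
  4       15.625        13.5900        54.3600
  5       15.625        13.1241        65.6205
  6      515.625       418.2475     2,509.4850
  Σ                    488.6954     2,715.9162
P = 488.6954; D_Mac = 5.55748 half-year periods = 2.77874 yrs; D_mod = 2.68348 yrs.
DV01 ≈ 2.68348 × 488.6954 × 0.0001 = 0.131140.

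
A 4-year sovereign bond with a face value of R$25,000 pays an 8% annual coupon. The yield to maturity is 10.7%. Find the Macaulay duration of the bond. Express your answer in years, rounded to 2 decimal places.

Periodic yield y = 0.107. Discount each cash flow and weight by its year:
  t   CF        PV=CF/(1+0.107)^t    t·PV
  1     2,000.00     1,806.6847     1,806.6847
  2     2,000.00     1,632.0549     3,264.1097
  3     2,000.00     1,474.3043     4,422.9129
  4    27,000.00    17,979.3208    71,917.2831
  Σ                 22,892.3647    81,410.9904
Price P = Σ PV = 22,892.3647.
Macaulay duration = Σ(t·PV) / P = 81,410.9904 / 22,892.3647 = 3.55625 years.

3.56 years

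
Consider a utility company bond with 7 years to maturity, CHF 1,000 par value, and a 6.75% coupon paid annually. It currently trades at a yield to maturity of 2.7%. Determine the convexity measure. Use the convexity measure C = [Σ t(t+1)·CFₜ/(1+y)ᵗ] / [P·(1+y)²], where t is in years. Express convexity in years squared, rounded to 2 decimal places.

42.51

With y = 0.027:
  t   CF        PV=CF/(1+0.027)^t    t·PV        t(t+1)·PV
  1        67.50        65.7254        65.7254         131.4508
  2        67.50        63.9975       127.9950         383.9849
  3        67.50        62.3150       186.9449         747.7797
  4        67.50        60.6767       242.7068       1,213.5341
  5        67.50        59.0815       295.4075       1,772.4452
  6        67.50        57.5282       345.1695       2,416.1862
  7     1,067.50       885.8798     6,201.1583      49,609.2665
  Σ                  1,255.2041     7,465.1074      56,274.6474
P = 1,255.2041.
Convexity = Σ t(t+1)·PV / [P·(1+y)²] = 56,274.6474 / (1,255.2041 × 1.054729) = 42.50672.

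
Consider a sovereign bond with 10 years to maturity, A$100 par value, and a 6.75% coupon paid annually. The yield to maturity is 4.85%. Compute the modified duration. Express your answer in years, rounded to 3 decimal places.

Periodic yield y = 0.0485. First find Macaulay duration:
  t   CF        PV=CF/(1+0.0485)^t    t·PV
  1         6.75         6.4378         6.4378
  2         6.75         6.1400        12.2800
  3         6.75         5.8560        17.5679
  4         6.75         5.5851        22.3404
  5         6.75         5.3267        26.6337
  6         6.75         5.0803        30.4821
  7         6.75         4.8453        33.9174
  8         6.75         4.6212        36.9697
  9         6.75         4.4075        39.6671
  10      106.75        66.4789       664.7886
  Σ                    114.7788       891.0845
P = 114.7788; Macaulay duration = 891.0845 / 114.7788 = 7.76350 years.
Modified duration = D_Mac / (1 + y) = 7.76350 / 1.0485 = 7.40438 years.

7.404 years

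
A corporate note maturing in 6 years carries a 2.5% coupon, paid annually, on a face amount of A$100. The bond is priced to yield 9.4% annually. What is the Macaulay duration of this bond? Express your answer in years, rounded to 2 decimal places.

5.56 years

Periodic yield y = 0.094. Discount each cash flow and weight by its year:
  t   CF        PV=CF/(1+0.094)^t    t·PV
  1         2.50         2.2852         2.2852
  2         2.50         2.0888         4.1777
  3         2.50         1.9094         5.7281
  4         2.50         1.7453         6.9812
  5         2.50         1.5953         7.9767
  6       102.50        59.7888       358.7329
  Σ                     69.4129       385.8817
Price P = Σ PV = 69.4129.
Macaulay duration = Σ(t·PV) / P = 385.8817 / 69.4129 = 5.55923 years.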